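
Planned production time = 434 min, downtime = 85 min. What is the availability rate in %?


Formula: Availability = (Planned Time - Downtime) / Planned Time * 100
Uptime = 434 - 85 = 349 min
Availability = 349 / 434 * 100 = 80.4%

80.4%


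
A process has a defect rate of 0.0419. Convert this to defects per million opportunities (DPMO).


DPMO = defect_rate * 1000000 = 0.0419 * 1000000

41900


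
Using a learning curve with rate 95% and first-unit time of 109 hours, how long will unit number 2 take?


Formula: T_n = T_1 * (learning_rate)^(log2(n)) where learning_rate = rate/100
Doublings = log2(2) = 1
T_n = 109 * 0.95^1
T_n = 109 * 0.95 = 103.6 hours

103.6 hours


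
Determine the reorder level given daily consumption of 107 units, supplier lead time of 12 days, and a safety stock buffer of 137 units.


Formula: ROP = (Daily Demand * Lead Time) + Safety Stock
Demand during lead time = 107 * 12 = 1284 units
ROP = 1284 + 137 = 1421 units

1421 units


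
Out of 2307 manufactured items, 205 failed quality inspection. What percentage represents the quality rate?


Formula: Quality Rate = Good Pieces / Total Pieces * 100
Good pieces = 2307 - 205 = 2102
QR = 2102 / 2307 * 100 = 91.1%

91.1%


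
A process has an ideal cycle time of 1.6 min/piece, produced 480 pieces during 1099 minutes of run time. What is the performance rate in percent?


Formula: Performance = (Ideal CT * Total Count) / Run Time * 100
Ideal output time = 1.6 * 480 = 768.0 min
Performance = 768.0 / 1099 * 100 = 69.9%

69.9%


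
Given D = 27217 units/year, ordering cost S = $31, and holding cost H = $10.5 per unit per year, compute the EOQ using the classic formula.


Formula: EOQ = sqrt(2 * D * S / H)
Numerator: 2 * 27217 * 31 = 1687454
2DS/H = 1687454 / 10.5 = 160709.9
EOQ = sqrt(160709.9) = 400.9 units

400.9 units


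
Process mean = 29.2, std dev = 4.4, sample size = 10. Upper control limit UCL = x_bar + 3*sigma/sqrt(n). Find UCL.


UCL = 29.2 + 3 * 4.4 / sqrt(10)

33.37


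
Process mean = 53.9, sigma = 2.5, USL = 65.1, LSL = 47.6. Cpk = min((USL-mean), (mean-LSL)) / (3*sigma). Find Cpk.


Cpu = (65.1 - 53.9) / (3 * 2.5) = 1.49
Cpl = (53.9 - 47.6) / (3 * 2.5) = 0.84
Cpk = min(1.49, 0.84) = 0.84

0.84


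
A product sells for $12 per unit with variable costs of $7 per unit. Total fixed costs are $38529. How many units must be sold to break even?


Formula: BEQ = Fixed Costs / (Price - Variable Cost)
Contribution margin = $12 - $7 = $5/unit
BEQ = ceil($38529 / $5/unit) = ceil(7705.8) = 7706 units

7706 units


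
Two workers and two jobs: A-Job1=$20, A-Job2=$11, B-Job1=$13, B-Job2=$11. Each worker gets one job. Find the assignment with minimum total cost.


Option 1: A->1 + B->2 = $20 + $11 = $31
Option 2: A->2 + B->1 = $11 + $13 = $24
Min cost = min($31, $24) = $24

$24


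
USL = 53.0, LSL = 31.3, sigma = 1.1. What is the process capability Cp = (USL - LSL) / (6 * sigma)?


Cp = (53.0 - 31.3) / (6 * 1.1)

3.29


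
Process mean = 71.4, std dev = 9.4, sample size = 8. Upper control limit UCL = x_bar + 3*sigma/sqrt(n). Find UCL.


UCL = 71.4 + 3 * 9.4 / sqrt(8)

81.37


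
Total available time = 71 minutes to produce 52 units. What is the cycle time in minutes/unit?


Formula: CT = Available Time / Number of Units
CT = 71 min / 52 units
CT = 1.37 min/unit

1.37 min/unit


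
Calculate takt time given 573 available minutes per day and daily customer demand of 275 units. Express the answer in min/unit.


Formula: Takt Time = Available Production Time / Customer Demand
Takt = 573 min/day / 275 units/day
Takt = 2.08 min/unit

2.08 min/unit


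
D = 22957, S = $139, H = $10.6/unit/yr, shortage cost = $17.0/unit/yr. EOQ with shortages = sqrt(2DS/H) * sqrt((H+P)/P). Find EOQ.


Formula: EOQ* = sqrt(2DS/H) * sqrt((H+P)/P)
Base EOQ = sqrt(2*22957*139/10.6) = 775.94 units
Correction = sqrt((10.6+17.0)/17.0) = 1.27418
EOQ* = 775.94 * 1.27418 = 988.7 units

988.7 units


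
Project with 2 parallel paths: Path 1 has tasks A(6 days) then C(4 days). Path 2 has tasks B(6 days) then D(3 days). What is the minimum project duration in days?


Path 1 = 6 + 4 = 10 days
Path 2 = 6 + 3 = 9 days
Duration = max(10, 9) = 10 days

10 days


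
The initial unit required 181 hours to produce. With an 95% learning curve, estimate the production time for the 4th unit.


Formula: T_n = T_1 * (learning_rate)^(log2(n)) where learning_rate = rate/100
Doublings = log2(4) = 2
T_n = 181 * 0.95^2
T_n = 181 * 0.9025 = 163.4 hours

163.4 hours


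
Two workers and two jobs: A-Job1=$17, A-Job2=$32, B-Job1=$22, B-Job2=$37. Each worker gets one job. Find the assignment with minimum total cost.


Option 1: A->1 + B->2 = $17 + $37 = $54
Option 2: A->2 + B->1 = $32 + $22 = $54
Min cost = min($54, $54) = $54

$54


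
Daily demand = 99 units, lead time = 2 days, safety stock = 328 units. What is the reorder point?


Formula: ROP = (Daily Demand * Lead Time) + Safety Stock
Demand during lead time = 99 * 2 = 198 units
ROP = 198 + 328 = 526 units

526 units


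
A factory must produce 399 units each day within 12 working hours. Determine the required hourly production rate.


Formula: Production Rate = Daily Demand / Available Hours
Rate = 399 units/day / 12 hours/day
Rate = 33.3 units/hour

33.3 units/hour


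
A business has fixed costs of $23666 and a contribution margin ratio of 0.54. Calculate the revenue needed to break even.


Formula: BER = Fixed Costs / Contribution Margin Ratio
BER = $23666 / 0.54
BER = $43825.93 (to the nearest cent)

$43825.93


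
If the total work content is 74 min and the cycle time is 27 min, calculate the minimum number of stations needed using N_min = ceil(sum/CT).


Formula: N_min = ceil(Sum of Task Times / Cycle Time)
N_min = ceil(74 min / 27 min) = ceil(2.7407)
N_min = 3 stations

3


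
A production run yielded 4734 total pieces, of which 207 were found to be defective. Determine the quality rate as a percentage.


Formula: Quality Rate = Good Pieces / Total Pieces * 100
Good pieces = 4734 - 207 = 4527
QR = 4527 / 4734 * 100 = 95.6%

95.6%


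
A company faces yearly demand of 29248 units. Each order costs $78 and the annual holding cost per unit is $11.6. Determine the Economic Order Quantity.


Formula: EOQ = sqrt(2 * D * S / H)
Numerator: 2 * 29248 * 78 = 4562688
2DS/H = 4562688 / 11.6 = 393335.2
EOQ = sqrt(393335.2) = 627.2 units

627.2 units


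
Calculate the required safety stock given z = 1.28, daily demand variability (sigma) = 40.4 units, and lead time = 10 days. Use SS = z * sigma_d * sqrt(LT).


Formula: SS = z * sigma_d * sqrt(LT)
sqrt(LT) = sqrt(10) = 3.1623
SS = 1.28 * 40.4 * 3.1623
SS = 163.5 units

163.5 units


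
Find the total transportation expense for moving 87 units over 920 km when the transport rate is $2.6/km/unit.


TC = dist * cost * units = 920 * 2.6 * 87 = $208104.00

$208104.00


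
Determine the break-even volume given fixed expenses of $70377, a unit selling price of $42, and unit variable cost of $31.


Formula: BEQ = Fixed Costs / (Price - Variable Cost)
Contribution margin = $42 - $31 = $11/unit
BEQ = ceil($70377 / $11/unit) = ceil(6397.91) = 6398 units

6398 units


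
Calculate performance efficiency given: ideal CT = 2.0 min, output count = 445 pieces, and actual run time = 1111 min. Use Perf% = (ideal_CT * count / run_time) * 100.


Formula: Performance = (Ideal CT * Total Count) / Run Time * 100
Ideal output time = 2.0 * 445 = 890.0 min
Performance = 890.0 / 1111 * 100 = 80.1%

80.1%


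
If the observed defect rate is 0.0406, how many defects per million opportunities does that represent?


DPMO = defect_rate * 1000000 = 0.0406 * 1000000

40600


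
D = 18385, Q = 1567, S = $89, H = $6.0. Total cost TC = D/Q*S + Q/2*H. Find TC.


TC = 18385/1567 * 89 + 1567/2 * 6.0

$5745.20


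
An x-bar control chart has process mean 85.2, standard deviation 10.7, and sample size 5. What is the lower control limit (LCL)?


LCL = 85.2 - 3 * 10.7 / sqrt(5)

70.84


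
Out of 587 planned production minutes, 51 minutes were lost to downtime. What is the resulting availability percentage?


Formula: Availability = (Planned Time - Downtime) / Planned Time * 100
Uptime = 587 - 51 = 536 min
Availability = 536 / 587 * 100 = 91.3%

91.3%


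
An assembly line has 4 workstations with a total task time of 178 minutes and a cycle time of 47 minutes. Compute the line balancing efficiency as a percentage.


Formula: Efficiency = Sum of Task Times / (N_stations * CT) * 100
Total station capacity = 4 stations * 47 min = 188 min
Efficiency = 178 / 188 * 100 = 94.7%

94.7%


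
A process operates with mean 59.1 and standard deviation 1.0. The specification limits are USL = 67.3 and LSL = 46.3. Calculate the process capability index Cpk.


Cpu = (67.3 - 59.1) / (3 * 1.0) = 2.73
Cpl = (59.1 - 46.3) / (3 * 1.0) = 4.27
Cpk = min(2.73, 4.27) = 2.73

2.73


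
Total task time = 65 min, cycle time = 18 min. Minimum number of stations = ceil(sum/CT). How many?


Formula: N_min = ceil(Sum of Task Times / Cycle Time)
N_min = ceil(65 min / 18 min) = ceil(3.6111)
N_min = 4 stations

4


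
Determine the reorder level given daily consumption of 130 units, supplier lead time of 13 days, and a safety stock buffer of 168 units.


Formula: ROP = (Daily Demand * Lead Time) + Safety Stock
Demand during lead time = 130 * 13 = 1690 units
ROP = 1690 + 168 = 1858 units

1858 units


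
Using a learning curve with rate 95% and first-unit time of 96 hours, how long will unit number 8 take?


Formula: T_n = T_1 * (learning_rate)^(log2(n)) where learning_rate = rate/100
Doublings = log2(8) = 3
T_n = 96 * 0.95^3
T_n = 96 * 0.8574 = 82.3 hours

82.3 hours


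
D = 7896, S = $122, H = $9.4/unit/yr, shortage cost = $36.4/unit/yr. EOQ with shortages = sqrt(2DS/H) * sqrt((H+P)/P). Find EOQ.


Formula: EOQ* = sqrt(2DS/H) * sqrt((H+P)/P)
Base EOQ = sqrt(2*7896*122/9.4) = 452.73 units
Correction = sqrt((9.4+36.4)/36.4) = 1.12171
EOQ* = 452.73 * 1.12171 = 507.8 units

507.8 units


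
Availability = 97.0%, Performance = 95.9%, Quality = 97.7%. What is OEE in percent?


Formula: OEE = Availability * Performance * Quality / 10000
A * P = 97.0% * 95.9% / 100 = 93.02%
OEE = 93.02% * 97.7% / 100 = 90.9%

90.9%


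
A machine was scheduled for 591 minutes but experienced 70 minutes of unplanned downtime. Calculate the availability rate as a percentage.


Formula: Availability = (Planned Time - Downtime) / Planned Time * 100
Uptime = 591 - 70 = 521 min
Availability = 521 / 591 * 100 = 88.2%

88.2%


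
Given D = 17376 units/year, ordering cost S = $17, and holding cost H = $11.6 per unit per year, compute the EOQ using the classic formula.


Formula: EOQ = sqrt(2 * D * S / H)
Numerator: 2 * 17376 * 17 = 590784
2DS/H = 590784 / 11.6 = 50929.7
EOQ = sqrt(50929.7) = 225.7 units

225.7 units


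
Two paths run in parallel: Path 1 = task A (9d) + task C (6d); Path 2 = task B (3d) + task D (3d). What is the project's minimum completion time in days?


Path 1 = 9 + 6 = 15 days
Path 2 = 3 + 3 = 6 days
Duration = max(15, 6) = 15 days

15 days


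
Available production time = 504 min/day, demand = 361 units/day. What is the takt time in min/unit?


Formula: Takt Time = Available Production Time / Customer Demand
Takt = 504 min/day / 361 units/day
Takt = 1.4 min/unit

1.4 min/unit


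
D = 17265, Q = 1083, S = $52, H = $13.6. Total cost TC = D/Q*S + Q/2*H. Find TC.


TC = 17265/1083 * 52 + 1083/2 * 13.6

$8193.38


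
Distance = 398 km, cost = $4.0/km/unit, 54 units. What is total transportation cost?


TC = dist * cost * units = 398 * 4.0 * 54 = $85968.00

$85968.00


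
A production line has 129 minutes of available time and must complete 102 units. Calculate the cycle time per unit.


Formula: CT = Available Time / Number of Units
CT = 129 min / 102 units
CT = 1.26 min/unit

1.26 min/unit


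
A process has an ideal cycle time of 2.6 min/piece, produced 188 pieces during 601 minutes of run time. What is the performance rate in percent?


Formula: Performance = (Ideal CT * Total Count) / Run Time * 100
Ideal output time = 2.6 * 188 = 488.8 min
Performance = 488.8 / 601 * 100 = 81.3%

81.3%


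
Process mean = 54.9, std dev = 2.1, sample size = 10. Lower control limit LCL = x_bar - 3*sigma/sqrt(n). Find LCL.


LCL = 54.9 - 3 * 2.1 / sqrt(10)

52.91


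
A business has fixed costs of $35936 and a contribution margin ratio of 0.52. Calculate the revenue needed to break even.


Formula: BER = Fixed Costs / Contribution Margin Ratio
BER = $35936 / 0.52
BER = $69107.69 (to the nearest cent)

$69107.69


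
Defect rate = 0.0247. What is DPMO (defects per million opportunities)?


DPMO = defect_rate * 1000000 = 0.0247 * 1000000

24700


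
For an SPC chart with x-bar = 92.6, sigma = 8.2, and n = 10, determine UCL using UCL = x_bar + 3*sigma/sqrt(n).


UCL = 92.6 + 3 * 8.2 / sqrt(10)

100.38


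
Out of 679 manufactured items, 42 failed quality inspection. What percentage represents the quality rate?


Formula: Quality Rate = Good Pieces / Total Pieces * 100
Good pieces = 679 - 42 = 637
QR = 637 / 679 * 100 = 93.8%

93.8%


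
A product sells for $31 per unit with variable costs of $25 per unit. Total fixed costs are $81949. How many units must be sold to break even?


Formula: BEQ = Fixed Costs / (Price - Variable Cost)
Contribution margin = $31 - $25 = $6/unit
BEQ = ceil($81949 / $6/unit) = ceil(13658.17) = 13659 units

13659 units


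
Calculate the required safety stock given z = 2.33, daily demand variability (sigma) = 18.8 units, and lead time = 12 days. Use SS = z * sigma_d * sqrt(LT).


Formula: SS = z * sigma_d * sqrt(LT)
sqrt(LT) = sqrt(12) = 3.4641
SS = 2.33 * 18.8 * 3.4641
SS = 151.7 units

151.7 units


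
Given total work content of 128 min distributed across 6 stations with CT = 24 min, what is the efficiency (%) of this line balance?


Formula: Efficiency = Sum of Task Times / (N_stations * CT) * 100
Total station capacity = 6 stations * 24 min = 144 min
Efficiency = 128 / 144 * 100 = 88.9%

88.9%


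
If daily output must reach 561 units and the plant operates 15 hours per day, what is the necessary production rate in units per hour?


Formula: Production Rate = Daily Demand / Available Hours
Rate = 561 units/day / 15 hours/day
Rate = 37.4 units/hour

37.4 units/hour


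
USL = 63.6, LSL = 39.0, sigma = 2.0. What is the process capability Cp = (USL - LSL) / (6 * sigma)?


Cp = (63.6 - 39.0) / (6 * 2.0)

2.05


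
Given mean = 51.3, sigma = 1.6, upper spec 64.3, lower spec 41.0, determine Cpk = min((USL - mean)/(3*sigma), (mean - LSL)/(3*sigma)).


Cpu = (64.3 - 51.3) / (3 * 1.6) = 2.71
Cpl = (51.3 - 41.0) / (3 * 1.6) = 2.15
Cpk = min(2.71, 2.15) = 2.15

2.15


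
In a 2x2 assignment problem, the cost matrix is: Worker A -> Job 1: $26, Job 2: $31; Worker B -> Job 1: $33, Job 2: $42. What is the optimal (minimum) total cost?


Option 1: A->1 + B->2 = $26 + $42 = $68
Option 2: A->2 + B->1 = $31 + $33 = $64
Min cost = min($68, $64) = $64

$64


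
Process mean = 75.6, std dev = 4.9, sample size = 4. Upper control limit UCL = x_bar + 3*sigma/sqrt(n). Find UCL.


UCL = 75.6 + 3 * 4.9 / sqrt(4)

82.95


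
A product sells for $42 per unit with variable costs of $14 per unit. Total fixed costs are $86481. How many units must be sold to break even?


Formula: BEQ = Fixed Costs / (Price - Variable Cost)
Contribution margin = $42 - $14 = $28/unit
BEQ = ceil($86481 / $28/unit) = ceil(3088.61) = 3089 units

3089 units


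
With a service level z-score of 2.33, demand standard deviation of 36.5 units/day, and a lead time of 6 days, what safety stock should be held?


Formula: SS = z * sigma_d * sqrt(LT)
sqrt(LT) = sqrt(6) = 2.4495
SS = 2.33 * 36.5 * 2.4495
SS = 208.3 units

208.3 units


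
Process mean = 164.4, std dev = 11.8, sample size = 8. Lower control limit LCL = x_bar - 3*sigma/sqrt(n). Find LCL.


LCL = 164.4 - 3 * 11.8 / sqrt(8)

151.88


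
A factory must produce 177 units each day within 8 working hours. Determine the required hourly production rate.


Formula: Production Rate = Daily Demand / Available Hours
Rate = 177 units/day / 8 hours/day
Rate = 22.1 units/hour

22.1 units/hour


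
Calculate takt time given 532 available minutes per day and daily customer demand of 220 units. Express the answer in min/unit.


Formula: Takt Time = Available Production Time / Customer Demand
Takt = 532 min/day / 220 units/day
Takt = 2.42 min/unit

2.42 min/unit


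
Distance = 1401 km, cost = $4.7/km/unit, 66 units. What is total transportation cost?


TC = dist * cost * units = 1401 * 4.7 * 66 = $434590.20

$434590.20


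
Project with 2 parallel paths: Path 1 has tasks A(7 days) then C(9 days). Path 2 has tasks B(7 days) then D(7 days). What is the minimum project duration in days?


Path 1 = 7 + 9 = 16 days
Path 2 = 7 + 7 = 14 days
Duration = max(16, 14) = 16 days

16 days


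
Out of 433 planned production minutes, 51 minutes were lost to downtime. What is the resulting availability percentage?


Formula: Availability = (Planned Time - Downtime) / Planned Time * 100
Uptime = 433 - 51 = 382 min
Availability = 382 / 433 * 100 = 88.2%

88.2%


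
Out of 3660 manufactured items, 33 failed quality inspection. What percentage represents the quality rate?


Formula: Quality Rate = Good Pieces / Total Pieces * 100
Good pieces = 3660 - 33 = 3627
QR = 3627 / 3660 * 100 = 99.1%

99.1%


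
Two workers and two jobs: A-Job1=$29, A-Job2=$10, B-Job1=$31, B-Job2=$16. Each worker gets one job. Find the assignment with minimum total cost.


Option 1: A->1 + B->2 = $29 + $16 = $45
Option 2: A->2 + B->1 = $10 + $31 = $41
Min cost = min($45, $41) = $41

$41


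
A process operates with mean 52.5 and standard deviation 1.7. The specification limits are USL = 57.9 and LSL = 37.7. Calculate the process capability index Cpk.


Cpu = (57.9 - 52.5) / (3 * 1.7) = 1.06
Cpl = (52.5 - 37.7) / (3 * 1.7) = 2.9
Cpk = min(1.06, 2.9) = 1.06

1.06


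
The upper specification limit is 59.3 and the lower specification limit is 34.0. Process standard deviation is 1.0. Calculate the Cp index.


Cp = (59.3 - 34.0) / (6 * 1.0)

4.22


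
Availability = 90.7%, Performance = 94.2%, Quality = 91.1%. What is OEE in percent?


Formula: OEE = Availability * Performance * Quality / 10000
A * P = 90.7% * 94.2% / 100 = 85.44%
OEE = 85.44% * 91.1% / 100 = 77.8%

77.8%


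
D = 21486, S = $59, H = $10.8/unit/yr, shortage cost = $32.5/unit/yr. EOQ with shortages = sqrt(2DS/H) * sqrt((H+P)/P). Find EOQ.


Formula: EOQ* = sqrt(2DS/H) * sqrt((H+P)/P)
Base EOQ = sqrt(2*21486*59/10.8) = 484.51 units
Correction = sqrt((10.8+32.5)/32.5) = 1.15426
EOQ* = 484.51 * 1.15426 = 559.3 units

559.3 units


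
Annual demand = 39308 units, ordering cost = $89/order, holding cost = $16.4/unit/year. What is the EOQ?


Formula: EOQ = sqrt(2 * D * S / H)
Numerator: 2 * 39308 * 89 = 6996824
2DS/H = 6996824 / 16.4 = 426635.6
EOQ = sqrt(426635.6) = 653.2 units

653.2 units


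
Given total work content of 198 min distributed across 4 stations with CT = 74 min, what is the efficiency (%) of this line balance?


Formula: Efficiency = Sum of Task Times / (N_stations * CT) * 100
Total station capacity = 4 stations * 74 min = 296 min
Efficiency = 198 / 296 * 100 = 66.9%

66.9%


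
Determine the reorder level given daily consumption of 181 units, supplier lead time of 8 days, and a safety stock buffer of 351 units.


Formula: ROP = (Daily Demand * Lead Time) + Safety Stock
Demand during lead time = 181 * 8 = 1448 units
ROP = 1448 + 351 = 1799 units

1799 units


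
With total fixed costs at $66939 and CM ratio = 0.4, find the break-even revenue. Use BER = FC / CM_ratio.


Formula: BER = Fixed Costs / Contribution Margin Ratio
BER = $66939 / 0.4
BER = $167347.50 (to the nearest cent)

$167347.50


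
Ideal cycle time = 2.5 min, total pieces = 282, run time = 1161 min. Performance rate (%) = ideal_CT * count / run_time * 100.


Formula: Performance = (Ideal CT * Total Count) / Run Time * 100
Ideal output time = 2.5 * 282 = 705.0 min
Performance = 705.0 / 1161 * 100 = 60.7%

60.7%


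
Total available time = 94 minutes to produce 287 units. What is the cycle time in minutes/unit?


Formula: CT = Available Time / Number of Units
CT = 94 min / 287 units
CT = 0.33 min/unit

0.33 min/unit


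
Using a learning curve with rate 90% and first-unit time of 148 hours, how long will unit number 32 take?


Formula: T_n = T_1 * (learning_rate)^(log2(n)) where learning_rate = rate/100
Doublings = log2(32) = 5
T_n = 148 * 0.9^5
T_n = 148 * 0.5905 = 87.4 hours

87.4 hours


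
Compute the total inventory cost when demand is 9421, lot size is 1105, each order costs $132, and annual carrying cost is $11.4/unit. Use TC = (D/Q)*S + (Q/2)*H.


TC = 9421/1105 * 132 + 1105/2 * 11.4

$7423.90


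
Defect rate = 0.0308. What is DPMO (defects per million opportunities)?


DPMO = defect_rate * 1000000 = 0.0308 * 1000000

30800


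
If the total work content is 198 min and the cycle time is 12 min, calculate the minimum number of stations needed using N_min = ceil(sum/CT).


Formula: N_min = ceil(Sum of Task Times / Cycle Time)
N_min = ceil(198 min / 12 min) = ceil(16.5)
N_min = 17 stations

17


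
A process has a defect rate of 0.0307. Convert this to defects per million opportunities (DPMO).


DPMO = defect_rate * 1000000 = 0.0307 * 1000000

30700


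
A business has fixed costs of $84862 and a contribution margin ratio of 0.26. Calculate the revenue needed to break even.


Formula: BER = Fixed Costs / Contribution Margin Ratio
BER = $84862 / 0.26
BER = $326392.31 (to the nearest cent)

$326392.31


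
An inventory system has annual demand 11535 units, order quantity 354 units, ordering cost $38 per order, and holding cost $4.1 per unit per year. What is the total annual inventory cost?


TC = 11535/354 * 38 + 354/2 * 4.1

$1963.92


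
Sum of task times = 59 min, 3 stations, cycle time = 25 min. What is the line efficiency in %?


Formula: Efficiency = Sum of Task Times / (N_stations * CT) * 100
Total station capacity = 3 stations * 25 min = 75 min
Efficiency = 59 / 75 * 100 = 78.7%

78.7%


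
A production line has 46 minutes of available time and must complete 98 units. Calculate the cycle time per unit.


Formula: CT = Available Time / Number of Units
CT = 46 min / 98 units
CT = 0.47 min/unit

0.47 min/unit


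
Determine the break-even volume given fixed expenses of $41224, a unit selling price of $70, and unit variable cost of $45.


Formula: BEQ = Fixed Costs / (Price - Variable Cost)
Contribution margin = $70 - $45 = $25/unit
BEQ = ceil($41224 / $25/unit) = ceil(1648.96) = 1649 units

1649 units


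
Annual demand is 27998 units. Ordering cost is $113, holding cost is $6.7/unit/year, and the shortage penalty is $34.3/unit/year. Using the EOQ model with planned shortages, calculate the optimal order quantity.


Formula: EOQ* = sqrt(2DS/H) * sqrt((H+P)/P)
Base EOQ = sqrt(2*27998*113/6.7) = 971.81 units
Correction = sqrt((6.7+34.3)/34.3) = 1.09331
EOQ* = 971.81 * 1.09331 = 1062.5 units

1062.5 units


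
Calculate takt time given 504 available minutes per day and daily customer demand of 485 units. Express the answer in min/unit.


Formula: Takt Time = Available Production Time / Customer Demand
Takt = 504 min/day / 485 units/day
Takt = 1.04 min/unit

1.04 min/unit


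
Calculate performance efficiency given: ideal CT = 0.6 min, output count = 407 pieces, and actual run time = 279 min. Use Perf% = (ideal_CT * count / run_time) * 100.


Formula: Performance = (Ideal CT * Total Count) / Run Time * 100
Ideal output time = 0.6 * 407 = 244.2 min
Performance = 244.2 / 279 * 100 = 87.5%

87.5%


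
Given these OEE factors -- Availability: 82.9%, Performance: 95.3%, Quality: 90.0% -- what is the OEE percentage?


Formula: OEE = Availability * Performance * Quality / 10000
A * P = 82.9% * 95.3% / 100 = 79.0%
OEE = 79.0% * 90.0% / 100 = 71.1%

71.1%


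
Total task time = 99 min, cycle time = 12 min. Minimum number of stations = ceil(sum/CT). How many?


Formula: N_min = ceil(Sum of Task Times / Cycle Time)
N_min = ceil(99 min / 12 min) = ceil(8.25)
N_min = 9 stations

9


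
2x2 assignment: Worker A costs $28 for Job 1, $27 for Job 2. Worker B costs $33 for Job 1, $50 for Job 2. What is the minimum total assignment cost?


Option 1: A->1 + B->2 = $28 + $50 = $78
Option 2: A->2 + B->1 = $27 + $33 = $60
Min cost = min($78, $60) = $60

$60


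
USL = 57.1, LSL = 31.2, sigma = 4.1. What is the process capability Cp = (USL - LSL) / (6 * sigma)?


Cp = (57.1 - 31.2) / (6 * 4.1)

1.05


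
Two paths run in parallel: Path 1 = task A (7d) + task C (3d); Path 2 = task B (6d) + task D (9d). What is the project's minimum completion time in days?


Path 1 = 7 + 3 = 10 days
Path 2 = 6 + 9 = 15 days
Duration = max(10, 15) = 15 days

15 days


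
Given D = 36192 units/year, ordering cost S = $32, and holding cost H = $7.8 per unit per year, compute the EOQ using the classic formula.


Formula: EOQ = sqrt(2 * D * S / H)
Numerator: 2 * 36192 * 32 = 2316288
2DS/H = 2316288 / 7.8 = 296960.0
EOQ = sqrt(296960.0) = 544.9 units

544.9 units


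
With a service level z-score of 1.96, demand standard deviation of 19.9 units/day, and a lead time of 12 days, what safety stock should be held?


Formula: SS = z * sigma_d * sqrt(LT)
sqrt(LT) = sqrt(12) = 3.4641
SS = 1.96 * 19.9 * 3.4641
SS = 135.1 units

135.1 units


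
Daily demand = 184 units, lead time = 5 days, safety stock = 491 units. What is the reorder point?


Formula: ROP = (Daily Demand * Lead Time) + Safety Stock
Demand during lead time = 184 * 5 = 920 units
ROP = 920 + 491 = 1411 units

1411 units


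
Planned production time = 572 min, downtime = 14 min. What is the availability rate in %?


Formula: Availability = (Planned Time - Downtime) / Planned Time * 100
Uptime = 572 - 14 = 558 min
Availability = 558 / 572 * 100 = 97.6%

97.6%


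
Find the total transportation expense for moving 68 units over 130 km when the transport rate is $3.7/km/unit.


TC = dist * cost * units = 130 * 3.7 * 68 = $32708.00

$32708.00


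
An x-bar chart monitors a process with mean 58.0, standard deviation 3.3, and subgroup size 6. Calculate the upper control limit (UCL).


UCL = 58.0 + 3 * 3.3 / sqrt(6)

62.04


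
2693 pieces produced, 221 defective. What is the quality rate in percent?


Formula: Quality Rate = Good Pieces / Total Pieces * 100
Good pieces = 2693 - 221 = 2472
QR = 2472 / 2693 * 100 = 91.8%

91.8%


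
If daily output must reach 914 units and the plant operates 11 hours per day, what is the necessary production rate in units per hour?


Formula: Production Rate = Daily Demand / Available Hours
Rate = 914 units/day / 11 hours/day
Rate = 83.1 units/hour

83.1 units/hour


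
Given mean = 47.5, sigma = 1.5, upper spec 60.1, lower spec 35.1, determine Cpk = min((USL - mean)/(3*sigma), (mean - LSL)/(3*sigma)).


Cpu = (60.1 - 47.5) / (3 * 1.5) = 2.8
Cpl = (47.5 - 35.1) / (3 * 1.5) = 2.76
Cpk = min(2.8, 2.76) = 2.76

2.76


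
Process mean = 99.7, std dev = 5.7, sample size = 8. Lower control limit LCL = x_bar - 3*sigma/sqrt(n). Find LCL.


LCL = 99.7 - 3 * 5.7 / sqrt(8)

93.65


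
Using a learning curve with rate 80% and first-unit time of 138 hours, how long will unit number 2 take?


Formula: T_n = T_1 * (learning_rate)^(log2(n)) where learning_rate = rate/100
Doublings = log2(2) = 1
T_n = 138 * 0.8^1
T_n = 138 * 0.8 = 110.4 hours

110.4 hours


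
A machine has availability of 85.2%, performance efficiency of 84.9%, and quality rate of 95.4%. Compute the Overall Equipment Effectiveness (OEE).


Formula: OEE = Availability * Performance * Quality / 10000
A * P = 85.2% * 84.9% / 100 = 72.33%
OEE = 72.33% * 95.4% / 100 = 69.0%

69.0%


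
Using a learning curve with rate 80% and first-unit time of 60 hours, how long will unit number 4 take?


Formula: T_n = T_1 * (learning_rate)^(log2(n)) where learning_rate = rate/100
Doublings = log2(4) = 2
T_n = 60 * 0.8^2
T_n = 60 * 0.64 = 38.4 hours

38.4 hours


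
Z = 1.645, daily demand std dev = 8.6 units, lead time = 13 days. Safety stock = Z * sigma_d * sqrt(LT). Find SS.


Formula: SS = z * sigma_d * sqrt(LT)
sqrt(LT) = sqrt(13) = 3.6056
SS = 1.645 * 8.6 * 3.6056
SS = 51.0 units

51.0 units


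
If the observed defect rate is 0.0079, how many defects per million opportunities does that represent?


DPMO = defect_rate * 1000000 = 0.0079 * 1000000

7900


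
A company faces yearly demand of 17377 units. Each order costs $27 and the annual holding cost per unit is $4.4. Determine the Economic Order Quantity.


Formula: EOQ = sqrt(2 * D * S / H)
Numerator: 2 * 17377 * 27 = 938358
2DS/H = 938358 / 4.4 = 213263.2
EOQ = sqrt(213263.2) = 461.8 units

461.8 units


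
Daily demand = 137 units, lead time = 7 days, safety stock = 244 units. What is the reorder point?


Formula: ROP = (Daily Demand * Lead Time) + Safety Stock
Demand during lead time = 137 * 7 = 959 units
ROP = 959 + 244 = 1203 units

1203 units


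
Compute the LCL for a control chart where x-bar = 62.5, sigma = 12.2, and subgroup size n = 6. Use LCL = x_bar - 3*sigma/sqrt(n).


LCL = 62.5 - 3 * 12.2 / sqrt(6)

47.56


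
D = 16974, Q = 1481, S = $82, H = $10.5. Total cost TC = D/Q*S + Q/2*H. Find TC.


TC = 16974/1481 * 82 + 1481/2 * 10.5

$8715.07


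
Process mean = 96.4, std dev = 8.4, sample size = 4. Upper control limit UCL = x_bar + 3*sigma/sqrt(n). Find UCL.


UCL = 96.4 + 3 * 8.4 / sqrt(4)

109.0


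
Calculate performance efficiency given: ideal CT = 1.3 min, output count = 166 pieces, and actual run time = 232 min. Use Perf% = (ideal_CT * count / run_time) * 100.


Formula: Performance = (Ideal CT * Total Count) / Run Time * 100
Ideal output time = 1.3 * 166 = 215.8 min
Performance = 215.8 / 232 * 100 = 93.0%

93.0%


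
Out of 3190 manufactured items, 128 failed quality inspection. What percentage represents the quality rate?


Formula: Quality Rate = Good Pieces / Total Pieces * 100
Good pieces = 3190 - 128 = 3062
QR = 3062 / 3190 * 100 = 96.0%

96.0%


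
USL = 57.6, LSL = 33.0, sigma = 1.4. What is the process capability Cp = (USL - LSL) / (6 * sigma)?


Cp = (57.6 - 33.0) / (6 * 1.4)

2.93


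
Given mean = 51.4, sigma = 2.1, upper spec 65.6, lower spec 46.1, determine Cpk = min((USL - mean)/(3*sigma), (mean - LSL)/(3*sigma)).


Cpu = (65.6 - 51.4) / (3 * 2.1) = 2.25
Cpl = (51.4 - 46.1) / (3 * 2.1) = 0.84
Cpk = min(2.25, 0.84) = 0.84

0.84


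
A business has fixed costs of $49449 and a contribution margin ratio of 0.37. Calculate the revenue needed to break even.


Formula: BER = Fixed Costs / Contribution Margin Ratio
BER = $49449 / 0.37
BER = $133645.95 (to the nearest cent)

$133645.95


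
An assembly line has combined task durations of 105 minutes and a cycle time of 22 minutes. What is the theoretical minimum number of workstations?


Formula: N_min = ceil(Sum of Task Times / Cycle Time)
N_min = ceil(105 min / 22 min) = ceil(4.7727)
N_min = 5 stations

5


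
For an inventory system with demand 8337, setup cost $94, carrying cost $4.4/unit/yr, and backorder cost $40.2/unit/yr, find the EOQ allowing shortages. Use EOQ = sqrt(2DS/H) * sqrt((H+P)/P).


Formula: EOQ* = sqrt(2DS/H) * sqrt((H+P)/P)
Base EOQ = sqrt(2*8337*94/4.4) = 596.84 units
Correction = sqrt((4.4+40.2)/40.2) = 1.05331
EOQ* = 596.84 * 1.05331 = 628.7 units

628.7 units


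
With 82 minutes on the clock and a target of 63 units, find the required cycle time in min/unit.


Formula: CT = Available Time / Number of Units
CT = 82 min / 63 units
CT = 1.3 min/unit

1.3 min/unit


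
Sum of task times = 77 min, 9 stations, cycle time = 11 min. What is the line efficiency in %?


Formula: Efficiency = Sum of Task Times / (N_stations * CT) * 100
Total station capacity = 9 stations * 11 min = 99 min
Efficiency = 77 / 99 * 100 = 77.8%

77.8%


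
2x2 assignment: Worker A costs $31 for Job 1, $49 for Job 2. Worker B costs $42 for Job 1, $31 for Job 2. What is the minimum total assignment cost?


Option 1: A->1 + B->2 = $31 + $31 = $62
Option 2: A->2 + B->1 = $49 + $42 = $91
Min cost = min($62, $91) = $62

$62


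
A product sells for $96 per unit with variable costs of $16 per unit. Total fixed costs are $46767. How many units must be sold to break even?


Formula: BEQ = Fixed Costs / (Price - Variable Cost)
Contribution margin = $96 - $16 = $80/unit
BEQ = ceil($46767 / $80/unit) = ceil(584.59) = 585 units

585 units


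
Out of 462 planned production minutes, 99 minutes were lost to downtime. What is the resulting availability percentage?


Formula: Availability = (Planned Time - Downtime) / Planned Time * 100
Uptime = 462 - 99 = 363 min
Availability = 363 / 462 * 100 = 78.6%

78.6%


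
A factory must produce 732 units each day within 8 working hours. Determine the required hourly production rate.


Formula: Production Rate = Daily Demand / Available Hours
Rate = 732 units/day / 8 hours/day
Rate = 91.5 units/hour

91.5 units/hour


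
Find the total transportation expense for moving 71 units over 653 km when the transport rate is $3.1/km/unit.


TC = dist * cost * units = 653 * 3.1 * 71 = $143725.30

$143725.30


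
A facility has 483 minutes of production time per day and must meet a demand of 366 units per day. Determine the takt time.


Formula: Takt Time = Available Production Time / Customer Demand
Takt = 483 min/day / 366 units/day
Takt = 1.32 min/unit

1.32 min/unit


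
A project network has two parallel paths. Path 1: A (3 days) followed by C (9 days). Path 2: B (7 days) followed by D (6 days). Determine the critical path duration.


Path 1 = 3 + 9 = 12 days
Path 2 = 7 + 6 = 13 days
Duration = max(12, 13) = 13 days

13 days


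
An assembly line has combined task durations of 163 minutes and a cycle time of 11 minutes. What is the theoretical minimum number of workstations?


Formula: N_min = ceil(Sum of Task Times / Cycle Time)
N_min = ceil(163 min / 11 min) = ceil(14.8182)
N_min = 15 stations

15


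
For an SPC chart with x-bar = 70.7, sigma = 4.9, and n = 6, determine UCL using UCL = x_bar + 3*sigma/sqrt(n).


UCL = 70.7 + 3 * 4.9 / sqrt(6)

76.7


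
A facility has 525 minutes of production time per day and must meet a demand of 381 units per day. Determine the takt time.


Formula: Takt Time = Available Production Time / Customer Demand
Takt = 525 min/day / 381 units/day
Takt = 1.38 min/unit

1.38 min/unit


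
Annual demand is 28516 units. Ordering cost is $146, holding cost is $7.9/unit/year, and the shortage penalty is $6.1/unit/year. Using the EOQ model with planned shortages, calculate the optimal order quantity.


Formula: EOQ* = sqrt(2DS/H) * sqrt((H+P)/P)
Base EOQ = sqrt(2*28516*146/7.9) = 1026.65 units
Correction = sqrt((7.9+6.1)/6.1) = 1.51495
EOQ* = 1026.65 * 1.51495 = 1555.3 units

1555.3 units


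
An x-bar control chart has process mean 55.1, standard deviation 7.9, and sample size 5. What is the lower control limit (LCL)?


LCL = 55.1 - 3 * 7.9 / sqrt(5)

44.5


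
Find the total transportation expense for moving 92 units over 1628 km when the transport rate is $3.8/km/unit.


TC = dist * cost * units = 1628 * 3.8 * 92 = $569148.80

$569148.80


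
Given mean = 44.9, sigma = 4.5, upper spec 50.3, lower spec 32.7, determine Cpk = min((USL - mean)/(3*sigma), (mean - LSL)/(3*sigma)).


Cpu = (50.3 - 44.9) / (3 * 4.5) = 0.4
Cpl = (44.9 - 32.7) / (3 * 4.5) = 0.9
Cpk = min(0.4, 0.9) = 0.4

0.4


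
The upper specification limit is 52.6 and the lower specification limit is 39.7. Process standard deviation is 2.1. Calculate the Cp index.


Cp = (52.6 - 39.7) / (6 * 2.1)

1.02


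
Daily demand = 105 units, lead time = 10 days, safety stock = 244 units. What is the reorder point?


Formula: ROP = (Daily Demand * Lead Time) + Safety Stock
Demand during lead time = 105 * 10 = 1050 units
ROP = 1050 + 244 = 1294 units

1294 units


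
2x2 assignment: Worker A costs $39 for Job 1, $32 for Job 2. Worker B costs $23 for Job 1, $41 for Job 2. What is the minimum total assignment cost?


Option 1: A->1 + B->2 = $39 + $41 = $80
Option 2: A->2 + B->1 = $32 + $23 = $55
Min cost = min($80, $55) = $55

$55


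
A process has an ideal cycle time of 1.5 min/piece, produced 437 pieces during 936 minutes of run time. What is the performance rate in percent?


Formula: Performance = (Ideal CT * Total Count) / Run Time * 100
Ideal output time = 1.5 * 437 = 655.5 min
Performance = 655.5 / 936 * 100 = 70.0%

70.0%


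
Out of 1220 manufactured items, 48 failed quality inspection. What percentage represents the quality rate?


Formula: Quality Rate = Good Pieces / Total Pieces * 100
Good pieces = 1220 - 48 = 1172
QR = 1172 / 1220 * 100 = 96.1%

96.1%


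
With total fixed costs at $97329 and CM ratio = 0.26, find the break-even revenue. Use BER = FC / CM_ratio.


Formula: BER = Fixed Costs / Contribution Margin Ratio
BER = $97329 / 0.26
BER = $374342.31 (to the nearest cent)

$374342.31


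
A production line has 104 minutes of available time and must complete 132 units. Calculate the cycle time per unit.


Formula: CT = Available Time / Number of Units
CT = 104 min / 132 units
CT = 0.79 min/unit

0.79 min/unit


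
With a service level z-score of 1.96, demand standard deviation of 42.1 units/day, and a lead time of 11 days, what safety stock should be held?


Formula: SS = z * sigma_d * sqrt(LT)
sqrt(LT) = sqrt(11) = 3.3166
SS = 1.96 * 42.1 * 3.3166
SS = 273.7 units

273.7 units


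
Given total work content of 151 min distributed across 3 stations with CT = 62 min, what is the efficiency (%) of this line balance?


Formula: Efficiency = Sum of Task Times / (N_stations * CT) * 100
Total station capacity = 3 stations * 62 min = 186 min
Efficiency = 151 / 186 * 100 = 81.2%

81.2%


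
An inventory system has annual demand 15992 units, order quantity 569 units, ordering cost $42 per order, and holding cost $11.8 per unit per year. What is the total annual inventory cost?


TC = 15992/569 * 42 + 569/2 * 11.8

$4537.53


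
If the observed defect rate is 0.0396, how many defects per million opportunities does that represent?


DPMO = defect_rate * 1000000 = 0.0396 * 1000000

39600


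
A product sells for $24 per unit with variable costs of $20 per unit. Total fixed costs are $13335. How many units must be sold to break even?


Formula: BEQ = Fixed Costs / (Price - Variable Cost)
Contribution margin = $24 - $20 = $4/unit
BEQ = ceil($13335 / $4/unit) = ceil(3333.75) = 3334 units

3334 units


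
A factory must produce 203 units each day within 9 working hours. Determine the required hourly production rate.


Formula: Production Rate = Daily Demand / Available Hours
Rate = 203 units/day / 9 hours/day
Rate = 22.6 units/hour

22.6 units/hour


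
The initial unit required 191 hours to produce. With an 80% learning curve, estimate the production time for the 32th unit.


Formula: T_n = T_1 * (learning_rate)^(log2(n)) where learning_rate = rate/100
Doublings = log2(32) = 5
T_n = 191 * 0.8^5
T_n = 191 * 0.3277 = 62.6 hours

62.6 hours


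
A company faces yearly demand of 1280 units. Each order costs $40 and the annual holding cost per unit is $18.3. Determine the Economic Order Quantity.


Formula: EOQ = sqrt(2 * D * S / H)
Numerator: 2 * 1280 * 40 = 102400
2DS/H = 102400 / 18.3 = 5595.6
EOQ = sqrt(5595.6) = 74.8 units

74.8 units
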